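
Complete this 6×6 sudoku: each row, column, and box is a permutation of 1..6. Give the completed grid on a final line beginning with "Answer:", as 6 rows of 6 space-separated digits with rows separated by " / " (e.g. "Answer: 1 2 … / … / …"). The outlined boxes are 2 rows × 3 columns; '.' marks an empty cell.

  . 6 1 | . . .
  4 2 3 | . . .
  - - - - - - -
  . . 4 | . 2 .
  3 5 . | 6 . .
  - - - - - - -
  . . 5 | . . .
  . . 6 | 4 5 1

Step 1. [r4c5∈{1,4}] in row 4, 1 fits only at r4c5. So r4c5=1.
Step 2. [r2c5∈{6}] r2c5 has the single candidate 6, so r2c5=6.
Step 3. [r5c5∈{3}] r5c5 is down to just 3. So r5c5=3.
Step 4. [r2c6∈{5}] r2c6 is down to just 5. So r2c6=5.
Step 5. [r5c4∈{2}] r5c4 has the single candidate 2. So r5c4=2.
Step 6. [r3c2∈{1}] r3c2's peers cover all but 1 ⇒ r3c2=1.
Step 7. [r1c4∈{3}] r1c4 is down to just 3. So r1c4=3.
Step 8. [r1c5∈{4}] nothing but 4 survives at r1c5 ⇒ r1c5=4.
Step 9. [r5c6∈{6}] nothing but 6 survives at r5c6 ⇒ r5c6=6.
Step 10. [r3c6∈{3}] r3c6 has the single candidate 3. So r3c6=3.
Step 11. [r3c4∈{5}] only 5 remains possible at r3c4 ⇒ r3c4=5.
Step 12. [r1c1∈{5}] r1c1's peers cover all but 5, so r1c1=5.
Step 13. [r3c1∈{6}] r3c1 has the single candidate 6. So r3c1=6.
Step 14. [r5c1∈{1}] nothing but 1 survives at r5c1 ⇒ r5c1=1.
Step 15. [r1c6∈{2}] nothing but 2 survives at r1c6, so r1c6=2.
Step 16. [r4c6∈{4}] r4c6's peers cover all but 4. So r4c6=4.
Step 17. [r6c1∈{2}] r6c1 is down to just 2, so r6c1=2.
Step 18. [r6c2∈{3}] r6c2 is down to just 3 ⇒ r6c2=3.
Step 19. [r2c4∈{1}] r2c4 is down to just 1 ⇒ r2c4=1.
Step 20. [r4c3∈{2}] only 2 remains possible at r4c3. So r4c3=2.
Step 21. [r5c2∈{4}] r5c2's peers cover all but 4, so r5c2=4.

Answer: 5 6 1 3 4 2 / 4 2 3 1 6 5 / 6 1 4 5 2 3 / 3 5 2 6 1 4 / 1 4 5 2 3 6 / 2 3 6 4 5 1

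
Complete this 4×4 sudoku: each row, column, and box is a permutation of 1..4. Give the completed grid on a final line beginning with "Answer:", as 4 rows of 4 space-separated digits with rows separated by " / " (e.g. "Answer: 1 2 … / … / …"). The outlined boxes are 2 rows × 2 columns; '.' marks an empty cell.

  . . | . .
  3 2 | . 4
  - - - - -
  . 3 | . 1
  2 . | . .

Step 1. [r3c1∈{4}] nothing but 4 survives at r3c1 ⇒ r3c1=4.
Step 2. [r4c4∈{3}] r4c4's peers cover all but 3 ⇒ r4c4=3.
Step 3. [r1c1∈{1}] r1c1 is down to just 1, so r1c1=1.
Step 4. [r3c3∈{2}] r3c3 has the single candidate 2. So r3c3=2.
Step 5. [r1c3∈{3}] nothing but 3 survives at r1c3. So r1c3=3.
Step 6. [r2c3∈{1}] only 1 remains possible at r2c3 ⇒ r2c3=1.
Step 7. [r1c2∈{4}] r1c2 is down to just 4. So r1c2=4.
Step 8. [r1c4∈{2}] only 2 remains possible at r1c4 ⇒ r1c4=2.
Step 9. [r4c3∈{4}] only 4 remains possible at r4c3, so r4c3=4.
Step 10. [r4c2∈{1}] r4c2 is down to just 1 ⇒ r4c2=1.

Answer: 1 4 3 2 / 3 2 1 4 / 4 3 2 1 / 2 1 4 3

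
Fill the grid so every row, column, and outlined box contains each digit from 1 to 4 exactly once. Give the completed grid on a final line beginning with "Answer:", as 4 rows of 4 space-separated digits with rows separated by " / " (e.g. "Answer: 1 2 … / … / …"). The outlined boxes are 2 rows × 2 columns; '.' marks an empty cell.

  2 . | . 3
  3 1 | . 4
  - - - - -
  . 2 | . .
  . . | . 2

Step 1. [r3c4∈{1}] nothing but 1 survives at r3c4 ⇒ r3c4=1.
Step 2. [r3c1∈{4}] r3c1's peers cover all but 4 ⇒ r3c1=4.
Step 3. [r3c3∈{3}] r3c3 has the single candidate 3 ⇒ r3c3=3.
Step 4. [r2c3∈{2}] r2c3 has the single candidate 2. So r2c3=2.
Step 5. [r4c1∈{1}] r4c1 has the single candidate 1 ⇒ r4c1=1.
Step 6. [r1c3∈{1}] r1c3 is down to just 1 ⇒ r1c3=1.
Step 7. [r1c2∈{4}] r1c2's peers cover all but 4. So r1c2=4.
Step 8. [r4c2∈{3}] nothing but 3 survives at r4c2, so r4c2=3.
Step 9. [r4c3∈{4}] r4c3 is down to just 4, so r4c3=4.

Answer: 2 4 1 3 / 3 1 2 4 / 4 2 3 1 / 1 3 4 2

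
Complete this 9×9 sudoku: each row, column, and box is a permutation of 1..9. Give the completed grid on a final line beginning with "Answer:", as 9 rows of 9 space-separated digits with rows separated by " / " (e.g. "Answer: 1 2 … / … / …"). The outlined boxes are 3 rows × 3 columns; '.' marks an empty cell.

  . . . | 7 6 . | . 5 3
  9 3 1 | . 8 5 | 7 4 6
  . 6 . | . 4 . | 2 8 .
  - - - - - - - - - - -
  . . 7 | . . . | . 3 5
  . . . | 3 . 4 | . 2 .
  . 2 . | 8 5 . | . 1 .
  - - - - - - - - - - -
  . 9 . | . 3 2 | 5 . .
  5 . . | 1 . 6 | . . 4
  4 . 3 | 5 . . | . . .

Step 1. [r9c6∈{7,8,9}] in col 6, 8 fits only at r9c6. So r9c6=8.
Step 2. [r3c4∈{9}] r3c4 is down to just 9, so r3c4=9.
Step 3. [r1c7∈{1,9}] across row 1, 9 lands solely at r1c7 ⇒ r1c7=9.
Step 4. [r9c7∈{1,6}] col 7 places 1 nowhere but r9c7, so r9c7=1.
Step 5. [r9c2∈{7}] r9c2 is down to just 7, so r9c2=7.
Step 6. [r8c2∈{8}] only 8 remains possible at r8c2. So r8c2=8.
Step 7. [r9c5∈{9}] only 9 remains possible at r9c5. So r9c5=9.
Step 8. [r7c3∈{6}] r7c3's peers cover all but 6 ⇒ r7c3=6.
Step 9. [r4c4∈{2,6}] col 4 places 6 nowhere but r4c4 ⇒ r4c4=6.
Step 10. [r6c6∈{7,9}] col 6 places 7 nowhere but r6c6 ⇒ r6c6=7.
Step 11. [r5c5∈{1}] r5c5 has the single candidate 1. So r5c5=1.
Step 12. [r5c9∈{7,8,9}] r5c9 is the only open cell in row 5 admitting 7. So r5c9=7.
Step 13. [r5c3∈{5,8,9}] row 5 places 9 nowhere but r5c3, so r5c3=9.
Step 14. [r1c3∈{2,4,8}] across col 3, 8 lands solely at r1c3 ⇒ r1c3=8.
Step 15. [r6c3∈{4}] r6c3's peers cover all but 4. So r6c3=4.
Step 16. [r6c7∈{6}] r6c7 has the single candidate 6. So r6c7=6.
Step 17. [r5c7∈{8}] r5c7 has the single candidate 8. So r5c7=8.
Step 18. [r8c5∈{7}] only 7 remains possible at r8c5. So r8c5=7.
Step 19. [r3c9∈{1}] r3c9 is down to just 1. So r3c9=1.
Step 20. [r7c1∈{1}] r7c1 is down to just 1, so r7c1=1.
Step 21. [r5c1∈{6}] r5c1 is down to just 6, so r5c1=6.
Step 22. [r5c2∈{5}] r5c2's peers cover all but 5. So r5c2=5.
Step 23. [r4c6∈{9}] r4c6 is down to just 9. So r4c6=9.
Step 24. [r4c1∈{8}] nothing but 8 survives at r4c1, so r4c1=8.
Step 25. [r1c6∈{1}] r1c6 is down to just 1 ⇒ r1c6=1.
Step 26. [r4c5∈{2}] nothing but 2 survives at r4c5 ⇒ r4c5=2.
Step 27. [r7c8∈{7}] nothing but 7 survives at r7c8 ⇒ r7c8=7.
Step 28. [r9c9∈{2}] only 2 remains possible at r9c9. So r9c9=2.
Step 29. [r8c3∈{2}] r8c3 has the single candidate 2 ⇒ r8c3=2.
Step 30. [r7c4∈{4}] nothing but 4 survives at r7c4. So r7c4=4.
Step 31. [r4c2∈{1}] r4c2's peers cover all but 1. So r4c2=1.
Step 32. [r7c9∈{8}] only 8 remains possible at r7c9, so r7c9=8.
Step 33. [r8c8∈{9}] nothing but 9 survives at r8c8, so r8c8=9.
Step 34. [r1c1∈{2}] only 2 remains possible at r1c1. So r1c1=2.
Step 35. [r6c9∈{9}] nothing but 9 survives at r6c9. So r6c9=9.
Step 36. [r6c1∈{3}] r6c1 has the single candidate 3, so r6c1=3.
Step 37. [r3c6∈{3}] only 3 remains possible at r3c6. So r3c6=3.
Step 38. [r2c4∈{2}] only 2 remains possible at r2c4 ⇒ r2c4=2.
Step 39. [r3c3∈{5}] only 5 remains possible at r3c3 ⇒ r3c3=5.
Step 40. [r9c8∈{6}] only 6 remains possible at r9c8 ⇒ r9c8=6.
Step 41. [r4c7∈{4}] nothing but 4 survives at r4c7, so r4c7=4.
Step 42. [r1c2∈{4}] r1c2's peers cover all but 4 ⇒ r1c2=4.
Step 43. [r8c7∈{3}] r8c7 is down to just 3. So r8c7=3.
Step 44. [r3c1∈{7}] r3c1's peers cover all but 7 ⇒ r3c1=7.

Answer: 2 4 8 7 6 1 9 5 3 / 9 3 1 2 8 5 7 4 6 / 7 6 5 9 4 3 2 8 1 / 8 1 7 6 2 9 4 3 5 / 6 5 9 3 1 4 8 2 7 / 3 2 4 8 5 7 6 1 9 / 1 9 6 4 3 2 5 7 8 / 5 8 2 1 7 6 3 9 4 / 4 7 3 5 9 8 1 6 2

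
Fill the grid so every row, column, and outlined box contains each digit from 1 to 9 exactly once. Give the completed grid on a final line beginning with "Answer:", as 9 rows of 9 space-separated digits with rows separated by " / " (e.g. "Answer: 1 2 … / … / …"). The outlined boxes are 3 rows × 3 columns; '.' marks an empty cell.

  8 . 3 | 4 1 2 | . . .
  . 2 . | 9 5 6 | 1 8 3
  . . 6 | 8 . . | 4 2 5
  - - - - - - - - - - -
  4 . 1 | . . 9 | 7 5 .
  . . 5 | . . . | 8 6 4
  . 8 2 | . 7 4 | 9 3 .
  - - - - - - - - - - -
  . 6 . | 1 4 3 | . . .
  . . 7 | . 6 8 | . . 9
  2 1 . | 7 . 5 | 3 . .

Step 1. [r4c2∈{3}] r4c2 is down to just 3. So r4c2=3.
Step 2. [r2c1∈{7}] nothing but 7 survives at r2c1 ⇒ r2c1=7.
Step 3. [r5c1∈{9}] r5c1 is down to just 9. So r5c1=9.
Step 4. [r7c1∈{5}] r7c1 has the single candidate 5 ⇒ r7c1=5.
Step 5. [r8c4∈{2}] only 2 remains possible at r8c4, so r8c4=2.
Step 6. [r4c9∈{2}] only 2 remains possible at r4c9, so r4c9=2.
Step 7. [r7c8∈{7}] r7c8 is down to just 7, so r7c8=7.
Step 8. [r7c3∈{8,9}] r7c3 is the only open cell in row 7 admitting 9. So r7c3=9.
Step 9. [r9c8∈{4}] only 4 remains possible at r9c8 ⇒ r9c8=4.
Step 10. [r9c9∈{6,8}] 6 has one home in row 9: r9c9, so r9c9=6.
Step 11. [r1c8∈{9}] only 9 remains possible at r1c8. So r1c8=9.
Step 12. [r4c4∈{6}] nothing but 6 survives at r4c4. So r4c4=6.
Step 13. [r3c5∈{3}] nothing but 3 survives at r3c5. So r3c5=3.
Step 14. [r3c1∈{1}] nothing but 1 survives at r3c1 ⇒ r3c1=1.
Step 15. [r6c9∈{1}] r6c9 is down to just 1 ⇒ r6c9=1.
Step 16. [r3c2∈{9}] nothing but 9 survives at r3c2. So r3c2=9.
Step 17. [r1c2∈{5}] nothing but 5 survives at r1c2 ⇒ r1c2=5.
Step 18. [r6c1∈{6}] r6c1's peers cover all but 6 ⇒ r6c1=6.
Step 19. [r1c7∈{6}] only 6 remains possible at r1c7. So r1c7=6.
Step 20. [r8c7∈{5}] nothing but 5 survives at r8c7. So r8c7=5.
Step 21. [r4c5∈{8}] r4c5 is down to just 8, so r4c5=8.
Step 22. [r9c5∈{9}] r9c5 is down to just 9, so r9c5=9.
Step 23. [r5c2∈{7}] r5c2's peers cover all but 7 ⇒ r5c2=7.
Step 24. [r8c8∈{1}] r8c8's peers cover all but 1. So r8c8=1.
Step 25. [r6c4∈{5}] nothing but 5 survives at r6c4. So r6c4=5.
Step 26. [r2c3∈{4}] nothing but 4 survives at r2c3, so r2c3=4.
Step 27. [r7c7∈{2}] only 2 remains possible at r7c7, so r7c7=2.
Step 28. [r1c9∈{7}] nothing but 7 survives at r1c9, so r1c9=7.
Step 29. [r3c6∈{7}] only 7 remains possible at r3c6, so r3c6=7.
Step 30. [r7c9∈{8}] r7c9's peers cover all but 8, so r7c9=8.
Step 31. [r5c6∈{1}] r5c6 has the single candidate 1 ⇒ r5c6=1.
Step 32. [r8c2∈{4}] only 4 remains possible at r8c2 ⇒ r8c2=4.
Step 33. [r5c5∈{2}] only 2 remains possible at r5c5, so r5c5=2.
Step 34. [r8c1∈{3}] r8c1 has the single candidate 3, so r8c1=3.
Step 35. [r9c3∈{8}] r9c3 has the single candidate 8 ⇒ r9c3=8.
Step 36. [r5c4∈{3}] r5c4 has the single candidate 3 ⇒ r5c4=3.

Answer: 8 5 3 4 1 2 6 9 7 / 7 2 4 9 5 6 1 8 3 / 1 9 6 8 3 7 4 2 5 / 4 3 1 6 8 9 7 5 2 / 9 7 5 3 2 1 8 6 4 / 6 8 2 5 7 4 9 3 1 / 5 6 9 1 4 3 2 7 8 / 3 4 7 2 6 8 5 1 9 / 2 1 8 7 9 5 3 4 6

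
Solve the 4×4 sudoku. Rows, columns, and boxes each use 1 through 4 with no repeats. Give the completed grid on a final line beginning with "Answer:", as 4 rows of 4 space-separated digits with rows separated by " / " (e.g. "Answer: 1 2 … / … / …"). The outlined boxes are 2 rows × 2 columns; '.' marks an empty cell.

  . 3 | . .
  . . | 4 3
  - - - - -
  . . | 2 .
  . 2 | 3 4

Step 1. [r4c1∈{1}] only 1 remains possible at r4c1 ⇒ r4c1=1.
Step 2. [r1c4∈{1,2}] 2 has one home in col 4: r1c4 ⇒ r1c4=2.
Step 3. [r3c1∈{3,4}] across row 3, 3 lands solely at r3c1, so r3c1=3.
Step 4. [r1c1∈{4}] r1c1's peers cover all but 4 ⇒ r1c1=4.
Step 5. [r1c3∈{1}] r1c3's peers cover all but 1 ⇒ r1c3=1.
Step 6. [r2c2∈{1}] only 1 remains possible at r2c2 ⇒ r2c2=1.
Step 7. [r3c4∈{1}] r3c4 has the single candidate 1. So r3c4=1.
Step 8. [r3c2∈{4}] r3c2's peers cover all but 4 ⇒ r3c2=4.
Step 9. [r2c1∈{2}] r2c1 is down to just 2 ⇒ r2c1=2.

Answer: 4 3 1 2 / 2 1 4 3 / 3 4 2 1 / 1 2 3 4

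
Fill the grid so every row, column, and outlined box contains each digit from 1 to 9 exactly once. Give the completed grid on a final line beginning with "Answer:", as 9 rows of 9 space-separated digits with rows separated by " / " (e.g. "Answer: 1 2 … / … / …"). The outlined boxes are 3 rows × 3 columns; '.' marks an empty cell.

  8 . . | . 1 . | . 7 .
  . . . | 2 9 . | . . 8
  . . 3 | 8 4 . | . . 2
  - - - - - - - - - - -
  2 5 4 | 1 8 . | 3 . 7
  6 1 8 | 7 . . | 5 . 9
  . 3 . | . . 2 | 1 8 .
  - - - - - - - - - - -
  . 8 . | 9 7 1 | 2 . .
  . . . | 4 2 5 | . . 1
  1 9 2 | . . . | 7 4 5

Step 1. [r4c8∈{6}] r4c8 has the single candidate 6 ⇒ r4c8=6.
Step 2. [r1c4∈{3,5,6}] 5 has one home in box 2: r1c4 ⇒ r1c4=5.
Step 3. [r7c8∈{3}] r7c8 is down to just 3. So r7c8=3.
Step 4. [r2c6∈{3,6,7}] across row 2, 3 lands solely at r2c6. So r2c6=3.
Step 5. [r1c6∈{6}] only 6 remains possible at r1c6. So r1c6=6.
Step 6. [r2c3∈{1,5,6,7}] across col 3, 1 lands solely at r2c3. So r2c3=1.
Step 7. [r1c3∈{9}] r1c3's peers cover all but 9. So r1c3=9.
Step 8. [r1c7∈{4}] r1c7's peers cover all but 4 ⇒ r1c7=4.
Step 9. [r2c7∈{6}] r2c7 is down to just 6 ⇒ r2c7=6.
Step 10. [r9c4∈{3,6}] r9c4 is the only open cell in col 4 admitting 3. So r9c4=3.
Step 11. [r8c8∈{9}] r8c8's peers cover all but 9, so r8c8=9.
Step 12. [r6c3∈{7}] r6c3 is down to just 7, so r6c3=7.
Step 13. [r3c2∈{6,7}] r3c2 is the only open cell in row 3 admitting 6. So r3c2=6.
Step 14. [r7c1∈{4,5}] across row 7, 4 lands solely at r7c1. So r7c1=4.
Step 15. [r8c2∈{7}] r8c2 is down to just 7, so r8c2=7.
Step 16. [r2c8∈{5}] nothing but 5 survives at r2c8. So r2c8=5.
Step 17. [r3c1∈{5,7}] in row 3, 5 fits only at r3c1, so r3c1=5.
Step 18. [r7c9∈{6}] r7c9's peers cover all but 6. So r7c9=6.
Step 19. [r9c5∈{6}] r9c5 has the single candidate 6. So r9c5=6.
Step 20. [r7c3∈{5}] r7c3's peers cover all but 5. So r7c3=5.
Step 21. [r2c2∈{4}] r2c2's peers cover all but 4. So r2c2=4.
Step 22. [r1c9∈{3}] r1c9 has the single candidate 3 ⇒ r1c9=3.
Step 23. [r5c6∈{4}] r5c6 has the single candidate 4, so r5c6=4.
Step 24. [r2c1∈{7}] nothing but 7 survives at r2c1 ⇒ r2c1=7.
Step 25. [r5c5∈{3}] only 3 remains possible at r5c5. So r5c5=3.
Step 26. [r5c8∈{2}] r5c8's peers cover all but 2, so r5c8=2.
Step 27. [r3c6∈{7}] r3c6 is down to just 7, so r3c6=7.
Step 28. [r3c7∈{9}] only 9 remains possible at r3c7. So r3c7=9.
Step 29. [r6c1∈{9}] r6c1 has the single candidate 9 ⇒ r6c1=9.
Step 30. [r9c6∈{8}] r9c6 has the single candidate 8. So r9c6=8.
Step 31. [r6c9∈{4}] r6c9 is down to just 4, so r6c9=4.
Step 32. [r4c6∈{9}] r4c6 is down to just 9. So r4c6=9.
Step 33. [r8c7∈{8}] only 8 remains possible at r8c7, so r8c7=8.
Step 34. [r3c8∈{1}] r3c8 is down to just 1, so r3c8=1.
Step 35. [r6c5∈{5}] r6c5 is down to just 5 ⇒ r6c5=5.
Step 36. [r8c1∈{3}] only 3 remains possible at r8c1 ⇒ r8c1=3.
Step 37. [r1c2∈{2}] r1c2 is down to just 2 ⇒ r1c2=2.
Step 38. [r8c3∈{6}] only 6 remains possible at r8c3. So r8c3=6.
Step 39. [r6c4∈{6}] nothing but 6 survives at r6c4 ⇒ r6c4=6.

Answer: 8 2 9 5 1 6 4 7 3 / 7 4 1 2 9 3 6 5 8 / 5 6 3 8 4 7 9 1 2 / 2 5 4 1 8 9 3 6 7 / 6 1 8 7 3 4 5 2 9 / 9 3 7 6 5 2 1 8 4 / 4 8 5 9 7 1 2 3 6 / 3 7 6 4 2 5 8 9 1 / 1 9 2 3 6 8 7 4 5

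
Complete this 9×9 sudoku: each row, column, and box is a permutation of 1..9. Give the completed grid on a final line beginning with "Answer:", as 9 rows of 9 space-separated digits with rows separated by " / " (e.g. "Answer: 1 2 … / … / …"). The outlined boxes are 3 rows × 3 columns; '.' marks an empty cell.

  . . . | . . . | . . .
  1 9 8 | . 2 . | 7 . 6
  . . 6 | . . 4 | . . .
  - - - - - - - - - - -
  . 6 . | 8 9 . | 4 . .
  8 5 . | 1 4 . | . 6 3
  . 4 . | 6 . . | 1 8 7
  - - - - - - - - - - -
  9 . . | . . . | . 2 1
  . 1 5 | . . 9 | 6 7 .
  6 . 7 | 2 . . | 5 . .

Step 1. [r8c1∈{2,3,4}] row 8 places 2 nowhere but r8c1 ⇒ r8c1=2.
Step 2. [r6c1∈{3}] r6c1 is down to just 3, so r6c1=3.
Step 3. [r4c6∈{2,3,5,7}] row 4 places 3 nowhere but r4c6. So r4c6=3.
Step 4. [r2c6∈{5}] only 5 remains possible at r2c6 ⇒ r2c6=5.
Step 5. [r2c4∈{3}] r2c4 has the single candidate 3, so r2c4=3.
Step 6. [r1c1∈{4,5,7}] in col 1, 4 fits only at r1c1. So r1c1=4.
Step 7. [r5c7∈{2,9}] across box 6, 9 lands solely at r5c7 ⇒ r5c7=9.
Step 8. [r5c3∈{2}] r5c3 has the single candidate 2. So r5c3=2.
Step 9. [r1c3∈{3}] only 3 remains possible at r1c3. So r1c3=3.
Step 10. [r4c9∈{2,5}] row 4 places 2 nowhere but r4c9, so r4c9=2.
Step 11. [r3c1∈{5,7}] in col 1, 5 fits only at r3c1 ⇒ r3c1=5.
Step 12. [r1c9∈{5,8,9}] in col 9, 5 fits only at r1c9. So r1c9=5.
Step 13. [r7c4∈{4,5,7}] across col 4, 5 lands solely at r7c4, so r7c4=5.
Step 14. [r8c5∈{3,8}] r8c5 is the only open cell in row 8 admitting 3. So r8c5=3.
Step 15. [r8c9∈{4,8}] r8c9 is the only open cell in row 8 admitting 8. So r8c9=8.
Step 16. [r3c9∈{9}] r3c9's peers cover all but 9 ⇒ r3c9=9.
Step 17. [r3c4∈{7}] r3c4 has the single candidate 7 ⇒ r3c4=7.
Step 18. [r7c5∈{6,7,8}] r7c5 is the only open cell in col 5 admitting 7. So r7c5=7.
Step 19. [r1c5∈{1,6,8}] col 5 places 6 nowhere but r1c5. So r1c5=6.
Step 20. [r7c7∈{3}] nothing but 3 survives at r7c7, so r7c7=3.
Step 21. [r7c2∈{8}] only 8 remains possible at r7c2. So r7c2=8.
Step 22. [r3c2∈{2}] only 2 remains possible at r3c2 ⇒ r3c2=2.
Step 23. [r1c8∈{1}] r1c8's peers cover all but 1, so r1c8=1.
Step 24. [r1c6∈{8}] nothing but 8 survives at r1c6 ⇒ r1c6=8.
Step 25. [r9c5∈{1,8}] in row 9, 8 fits only at r9c5, so r9c5=8.
Step 26. [r2c8∈{4}] r2c8 is down to just 4. So r2c8=4.
Step 27. [r3c5∈{1}] nothing but 1 survives at r3c5. So r3c5=1.
Step 28. [r9c6∈{1}] only 1 remains possible at r9c6 ⇒ r9c6=1.
Step 29. [r1c2∈{7}] only 7 remains possible at r1c2, so r1c2=7.
Step 30. [r3c8∈{3}] r3c8 is down to just 3. So r3c8=3.
Step 31. [r9c8∈{9}] r9c8 is down to just 9. So r9c8=9.
Step 32. [r6c5∈{5}] r6c5 has the single candidate 5, so r6c5=5.
Step 33. [r5c6∈{7}] nothing but 7 survives at r5c6 ⇒ r5c6=7.
Step 34. [r4c3∈{1}] only 1 remains possible at r4c3, so r4c3=1.
Step 35. [r8c4∈{4}] r8c4 is down to just 4, so r8c4=4.
Step 36. [r1c7∈{2}] only 2 remains possible at r1c7, so r1c7=2.
Step 37. [r6c3∈{9}] r6c3 has the single candidate 9 ⇒ r6c3=9.
Step 38. [r9c2∈{3}] r9c2 is down to just 3. So r9c2=3.
Step 39. [r3c7∈{8}] r3c7 is down to just 8 ⇒ r3c7=8.
Step 40. [r9c9∈{4}] only 4 remains possible at r9c9, so r9c9=4.
Step 41. [r6c6∈{2}] r6c6 is down to just 2 ⇒ r6c6=2.
Step 42. [r4c8∈{5}] only 5 remains possible at r4c8, so r4c8=5.
Step 43. [r7c6∈{6}] r7c6 has the single candidate 6, so r7c6=6.
Step 44. [r7c3∈{4}] only 4 remains possible at r7c3 ⇒ r7c3=4.
Step 45. [r4c1∈{7}] only 7 remains possible at r4c1 ⇒ r4c1=7.
Step 46. [r1c4∈{9}] r1c4 is down to just 9, so r1c4=9.

Answer: 4 7 3 9 6 8 2 1 5 / 1 9 8 3 2 5 7 4 6 / 5 2 6 7 1 4 8 3 9 / 7 6 1 8 9 3 4 5 2 / 8 5 2 1 4 7 9 6 3 / 3 4 9 6 5 2 1 8 7 / 9 8 4 5 7 6 3 2 1 / 2 1 5 4 3 9 6 7 8 / 6 3 7 2 8 1 5 9 4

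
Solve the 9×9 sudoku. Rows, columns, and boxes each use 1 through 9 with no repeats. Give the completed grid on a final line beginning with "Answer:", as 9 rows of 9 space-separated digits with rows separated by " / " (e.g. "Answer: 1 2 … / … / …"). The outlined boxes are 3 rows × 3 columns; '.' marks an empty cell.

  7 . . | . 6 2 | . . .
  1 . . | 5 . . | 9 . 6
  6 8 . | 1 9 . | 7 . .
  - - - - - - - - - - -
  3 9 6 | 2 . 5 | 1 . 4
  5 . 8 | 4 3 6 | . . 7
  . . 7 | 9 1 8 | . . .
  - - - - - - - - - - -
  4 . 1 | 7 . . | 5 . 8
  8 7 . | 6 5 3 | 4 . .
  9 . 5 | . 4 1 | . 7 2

Step 1. [r1c4∈{3,8}] 3 has one home in col 4: r1c4. So r1c4=3.
Step 2. [r5c7∈{2}] only 2 remains possible at r5c7 ⇒ r5c7=2.
Step 3. [r1c2∈{4,5}] 5 has one home in col 2: r1c2 ⇒ r1c2=5.
Step 4. [r3c6∈{4}] nothing but 4 survives at r3c6, so r3c6=4.
Step 5. [r8c9∈{1,9}] col 9 places 9 nowhere but r8c9 ⇒ r8c9=9.
Step 6. [r8c3∈{2}] only 2 remains possible at r8c3. So r8c3=2.
Step 7. [r2c2∈{2,3,4}] r2c2 is the only open cell in box 1 admitting 2, so r2c2=2.
Step 8. [r3c3∈{3}] r3c3 is down to just 3 ⇒ r3c3=3.
Step 9. [r2c8∈{3,4,8}] row 2 places 3 nowhere but r2c8. So r2c8=3.
Step 10. [r9c7∈{3,6}] box 9 places 3 nowhere but r9c7, so r9c7=3.
Step 11. [r1c8∈{1,4,8}] r1c8 is the only open cell in col 8 admitting 4 ⇒ r1c8=4.
Step 12. [r3c9∈{5}] nothing but 5 survives at r3c9. So r3c9=5.
Step 13. [r7c8∈{6}] only 6 remains possible at r7c8, so r7c8=6.
Step 14. [r2c5∈{7,8}] r2c5 is the only open cell in row 2 admitting 8, so r2c5=8.
Step 15. [r4c5∈{7}] r4c5's peers cover all but 7 ⇒ r4c5=7.
Step 16. [r3c8∈{2}] r3c8 has the single candidate 2. So r3c8=2.
Step 17. [r1c3∈{9}] nothing but 9 survives at r1c3, so r1c3=9.
Step 18. [r6c7∈{6}] r6c7 has the single candidate 6 ⇒ r6c7=6.
Step 19. [r6c1∈{2}] r6c1's peers cover all but 2, so r6c1=2.
Step 20. [r8c8∈{1}] r8c8's peers cover all but 1. So r8c8=1.
Step 21. [r7c5∈{2}] r7c5 has the single candidate 2, so r7c5=2.
Step 22. [r6c8∈{5}] r6c8 is down to just 5 ⇒ r6c8=5.
Step 23. [r9c4∈{8}] r9c4 is down to just 8. So r9c4=8.
Step 24. [r5c8∈{9}] r5c8's peers cover all but 9 ⇒ r5c8=9.
Step 25. [r7c2∈{3}] only 3 remains possible at r7c2 ⇒ r7c2=3.
Step 26. [r4c8∈{8}] r4c8 has the single candidate 8 ⇒ r4c8=8.
Step 27. [r1c9∈{1}] nothing but 1 survives at r1c9, so r1c9=1.
Step 28. [r2c3∈{4}] r2c3 has the single candidate 4 ⇒ r2c3=4.
Step 29. [r6c9∈{3}] only 3 remains possible at r6c9 ⇒ r6c9=3.
Step 30. [r1c7∈{8}] r1c7's peers cover all but 8 ⇒ r1c7=8.
Step 31. [r5c2∈{1}] r5c2 is down to just 1 ⇒ r5c2=1.
Step 32. [r9c2∈{6}] r9c2's peers cover all but 6, so r9c2=6.
Step 33. [r6c2∈{4}] r6c2's peers cover all but 4, so r6c2=4.
Step 34. [r7c6∈{9}] nothing but 9 survives at r7c6 ⇒ r7c6=9.
Step 35. [r2c6∈{7}] nothing but 7 survives at r2c6, so r2c6=7.

Answer: 7 5 9 3 6 2 8 4 1 / 1 2 4 5 8 7 9 3 6 / 6 8 3 1 9 4 7 2 5 / 3 9 6 2 7 5 1 8 4 / 5 1 8 4 3 6 2 9 7 / 2 4 7 9 1 8 6 5 3 / 4 3 1 7 2 9 5 6 8 / 8 7 2 6 5 3 4 1 9 / 9 6 5 8 4 1 3 7 2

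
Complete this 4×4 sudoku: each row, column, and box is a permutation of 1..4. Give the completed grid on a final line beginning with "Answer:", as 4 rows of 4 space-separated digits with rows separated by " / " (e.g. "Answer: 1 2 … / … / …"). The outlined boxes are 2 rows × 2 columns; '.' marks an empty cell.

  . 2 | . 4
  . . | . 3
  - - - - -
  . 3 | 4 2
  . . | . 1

Step 1. [r2c2∈{1,4}] r2c2 is the only open cell in col 2 admitting 1. So r2c2=1.
Step 2. [r4c2∈{4}] r4c2 is down to just 4, so r4c2=4.
Step 3. [r4c1∈{2}] nothing but 2 survives at r4c1, so r4c1=2.
Step 4. [r2c3∈{2}] r2c3 is down to just 2. So r2c3=2.
Step 5. [r3c1∈{1}] r3c1's peers cover all but 1 ⇒ r3c1=1.
Step 6. [r1c3∈{1}] r1c3 has the single candidate 1, so r1c3=1.
Step 7. [r1c1∈{3}] only 3 remains possible at r1c1. So r1c1=3.
Step 8. [r4c3∈{3}] r4c3 has the single candidate 3, so r4c3=3.
Step 9. [r2c1∈{4}] only 4 remains possible at r2c1 ⇒ r2c1=4.

Answer: 3 2 1 4 / 4 1 2 3 / 1 3 4 2 / 2 4 3 1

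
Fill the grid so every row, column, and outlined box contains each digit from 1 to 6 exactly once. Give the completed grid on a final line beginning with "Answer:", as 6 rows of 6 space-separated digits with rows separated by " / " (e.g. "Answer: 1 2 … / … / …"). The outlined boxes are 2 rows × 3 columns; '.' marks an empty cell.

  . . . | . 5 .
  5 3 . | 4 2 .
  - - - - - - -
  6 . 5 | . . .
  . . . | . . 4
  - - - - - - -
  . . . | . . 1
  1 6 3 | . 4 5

Step 1. [r1c4∈{1,3,6}] across box 2, 1 lands solely at r1c4. So r1c4=1.
Step 2. [r3c2∈{1,2,4}] in row 3, 4 fits only at r3c2 ⇒ r3c2=4.
Step 3. [r1c2∈{2}] r1c2 is down to just 2, so r1c2=2.
Step 4. [r4c1∈{2,3}] 3 has one home in col 1: r4c1. So r4c1=3.
Step 5. [r5c1∈{2,4}] in col 1, 2 fits only at r5c1. So r5c1=2.
Step 6. [r3c6∈{2,3}] col 6 places 2 nowhere but r3c6 ⇒ r3c6=2.
Step 7. [r2c3∈{1,6}] 1 has one home in row 2: r2c3. So r2c3=1.
Step 8. [r1c3∈{4,6}] r1c3 is the only open cell in col 3 admitting 6, so r1c3=6.
Step 9. [r3c4∈{3}] nothing but 3 survives at r3c4. So r3c4=3.
Step 10. [r5c4∈{6}] r5c4 is down to just 6, so r5c4=6.
Step 11. [r4c2∈{1}] r4c2's peers cover all but 1, so r4c2=1.
Step 12. [r1c6∈{3}] r1c6 has the single candidate 3. So r1c6=3.
Step 13. [r4c4∈{5}] r4c4 has the single candidate 5 ⇒ r4c4=5.
Step 14. [r4c3∈{2}] r4c3 is down to just 2 ⇒ r4c3=2.
Step 15. [r2c6∈{6}] nothing but 6 survives at r2c6. So r2c6=6.
Step 16. [r1c1∈{4}] r1c1's peers cover all but 4 ⇒ r1c1=4.
Step 17. [r5c5∈{3}] r5c5's peers cover all but 3. So r5c5=3.
Step 18. [r5c2∈{5}] r5c2 has the single candidate 5 ⇒ r5c2=5.
Step 19. [r4c5∈{6}] r4c5 has the single candidate 6. So r4c5=6.
Step 20. [r5c3∈{4}] only 4 remains possible at r5c3. So r5c3=4.
Step 21. [r3c5∈{1}] r3c5's peers cover all but 1, so r3c5=1.
Step 22. [r6c4∈{2}] only 2 remains possible at r6c4, so r6c4=2.

Answer: 4 2 6 1 5 3 / 5 3 1 4 2 6 / 6 4 5 3 1 2 / 3 1 2 5 6 4 / 2 5 4 6 3 1 / 1 6 3 2 4 5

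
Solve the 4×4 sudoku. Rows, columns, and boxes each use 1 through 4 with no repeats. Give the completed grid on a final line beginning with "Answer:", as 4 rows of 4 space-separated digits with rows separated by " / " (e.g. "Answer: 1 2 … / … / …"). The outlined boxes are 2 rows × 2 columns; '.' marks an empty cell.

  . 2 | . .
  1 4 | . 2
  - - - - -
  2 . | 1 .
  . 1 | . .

Step 1. [r3c4∈{3,4}] r3c4 is the only open cell in row 3 admitting 4, so r3c4=4.
Step 2. [r4c4∈{3}] nothing but 3 survives at r4c4 ⇒ r4c4=3.
Step 3. [r1c1∈{3}] r1c1 is down to just 3 ⇒ r1c1=3.
Step 4. [r1c3∈{4}] only 4 remains possible at r1c3. So r1c3=4.
Step 5. [r4c1∈{4}] r4c1's peers cover all but 4, so r4c1=4.
Step 6. [r2c3∈{3}] r2c3's peers cover all but 3, so r2c3=3.
Step 7. [r1c4∈{1}] r1c4 has the single candidate 1, so r1c4=1.
Step 8. [r4c3∈{2}] r4c3's peers cover all but 2 ⇒ r4c3=2.
Step 9. [r3c2∈{3}] only 3 remains possible at r3c2 ⇒ r3c2=3.

Answer: 3 2 4 1 / 1 4 3 2 / 2 3 1 4 / 4 1 2 3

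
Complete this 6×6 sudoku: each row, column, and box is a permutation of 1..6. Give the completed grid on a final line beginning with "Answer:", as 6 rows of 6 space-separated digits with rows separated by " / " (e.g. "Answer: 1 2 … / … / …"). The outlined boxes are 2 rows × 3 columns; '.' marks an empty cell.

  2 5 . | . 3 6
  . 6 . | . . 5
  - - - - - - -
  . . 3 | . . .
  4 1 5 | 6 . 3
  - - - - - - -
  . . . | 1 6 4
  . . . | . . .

Step 1. [r2c5∈{1,2,4}] 1 has one home in box 2: r2c5 ⇒ r2c5=1.
Step 2. [r6c6∈{2}] r6c6's peers cover all but 2 ⇒ r6c6=2.
Step 3. [r6c1∈{1,3,5,6}] in col 1, 1 fits only at r6c1. So r6c1=1.
Step 4. [r3c5∈{2,4,5}] 4 has one home in col 5: r3c5. So r3c5=4.
Step 5. [r2c3∈{4}] nothing but 4 survives at r2c3. So r2c3=4.
Step 6. [r6c4∈{3,5}] col 4 places 3 nowhere but r6c4 ⇒ r6c4=3.
Step 7. [r5c2∈{2,3}] across col 2, 3 lands solely at r5c2. So r5c2=3.
Step 8. [r4c5∈{2}] nothing but 2 survives at r4c5, so r4c5=2.
Step 9. [r3c2∈{2}] r3c2 is down to just 2 ⇒ r3c2=2.
Step 10. [r6c3∈{6}] r6c3 has the single candidate 6 ⇒ r6c3=6.
Step 11. [r5c1∈{5}] nothing but 5 survives at r5c1 ⇒ r5c1=5.
Step 12. [r1c4∈{4}] r1c4 has the single candidate 4 ⇒ r1c4=4.
Step 13. [r6c5∈{5}] only 5 remains possible at r6c5. So r6c5=5.
Step 14. [r3c4∈{5}] r3c4's peers cover all but 5. So r3c4=5.
Step 15. [r3c1∈{6}] r3c1 has the single candidate 6 ⇒ r3c1=6.
Step 16. [r2c1∈{3}] only 3 remains possible at r2c1 ⇒ r2c1=3.
Step 17. [r5c3∈{2}] only 2 remains possible at r5c3. So r5c3=2.
Step 18. [r1c3∈{1}] r1c3's peers cover all but 1 ⇒ r1c3=1.
Step 19. [r2c4∈{2}] nothing but 2 survives at r2c4, so r2c4=2.
Step 20. [r6c2∈{4}] r6c2 is down to just 4 ⇒ r6c2=4.
Step 21. [r3c6∈{1}] r3c6's peers cover all but 1. So r3c6=1.

Answer: 2 5 1 4 3 6 / 3 6 4 2 1 5 / 6 2 3 5 4 1 / 4 1 5 6 2 3 / 5 3 2 1 6 4 / 1 4 6 3 5 2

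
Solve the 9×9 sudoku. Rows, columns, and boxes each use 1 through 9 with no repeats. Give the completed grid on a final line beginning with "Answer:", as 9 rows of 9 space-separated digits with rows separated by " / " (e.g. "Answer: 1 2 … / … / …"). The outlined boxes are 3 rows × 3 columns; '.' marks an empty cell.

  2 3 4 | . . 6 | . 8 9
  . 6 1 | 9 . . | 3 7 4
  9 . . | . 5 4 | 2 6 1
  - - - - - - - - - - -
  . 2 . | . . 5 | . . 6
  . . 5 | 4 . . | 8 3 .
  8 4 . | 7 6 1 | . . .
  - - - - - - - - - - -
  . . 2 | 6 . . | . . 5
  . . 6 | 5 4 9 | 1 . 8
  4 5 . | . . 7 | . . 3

Step 1. [r8c2∈{7}] r8c2 has the single candidate 7, so r8c2=7.
Step 2. [r9c4∈{1,2,8}] in col 4, 2 fits only at r9c4. So r9c4=2.
Step 3. [r9c8∈{9}] r9c8 is down to just 9 ⇒ r9c8=9.
Step 4. [r9c5∈{1,8}] in row 9, 1 fits only at r9c5, so r9c5=1.
Step 5. [r6c3∈{3,9}] in row 6, 3 fits only at r6c3. So r6c3=3.
Step 6. [r4c3∈{7,9}] in col 3, 9 fits only at r4c3. So r4c3=9.
Step 7. [r5c2∈{1}] r5c2 is down to just 1. So r5c2=1.
Step 8. [r5c6∈{2}] r5c6's peers cover all but 2 ⇒ r5c6=2.
Step 9. [r3c2∈{8}] r3c2's peers cover all but 8 ⇒ r3c2=8.
Step 10. [r7c6∈{3,8}] across col 6, 3 lands solely at r7c6 ⇒ r7c6=3.
Step 11. [r7c8∈{4}] nothing but 4 survives at r7c8. So r7c8=4.
Step 12. [r6c8∈{2,5}] across col 8, 5 lands solely at r6c8, so r6c8=5.
Step 13. [r7c5∈{8}] only 8 remains possible at r7c5 ⇒ r7c5=8.
Step 14. [r4c1∈{7}] nothing but 7 survives at r4c1, so r4c1=7.
Step 15. [r3c4∈{3}] only 3 remains possible at r3c4 ⇒ r3c4=3.
Step 16. [r4c5∈{3}] r4c5 has the single candidate 3 ⇒ r4c5=3.
Step 17. [r7c7∈{7}] only 7 remains possible at r7c7 ⇒ r7c7=7.
Step 18. [r1c7∈{5}] r1c7 has the single candidate 5, so r1c7=5.
Step 19. [r2c1∈{5}] r2c1 has the single candidate 5. So r2c1=5.
Step 20. [r4c4∈{8}] only 8 remains possible at r4c4, so r4c4=8.
Step 21. [r8c1∈{3}] r8c1 has the single candidate 3, so r8c1=3.
Step 22. [r1c5∈{7}] r1c5 is down to just 7 ⇒ r1c5=7.
Step 23. [r5c9∈{7}] only 7 remains possible at r5c9, so r5c9=7.
Step 24. [r6c9∈{2}] r6c9's peers cover all but 2, so r6c9=2.
Step 25. [r7c1∈{1}] r7c1 has the single candidate 1 ⇒ r7c1=1.
Step 26. [r2c6∈{8}] r2c6 is down to just 8 ⇒ r2c6=8.
Step 27. [r7c2∈{9}] nothing but 9 survives at r7c2. So r7c2=9.
Step 28. [r8c8∈{2}] r8c8 has the single candidate 2 ⇒ r8c8=2.
Step 29. [r1c4∈{1}] r1c4 has the single candidate 1. So r1c4=1.
Step 30. [r4c8∈{1}] only 1 remains possible at r4c8. So r4c8=1.
Step 31. [r4c7∈{4}] r4c7 has the single candidate 4 ⇒ r4c7=4.
Step 32. [r5c5∈{9}] r5c5's peers cover all but 9, so r5c5=9.
Step 33. [r6c7∈{9}] only 9 remains possible at r6c7 ⇒ r6c7=9.
Step 34. [r9c7∈{6}] r9c7 has the single candidate 6, so r9c7=6.
Step 35. [r2c5∈{2}] only 2 remains possible at r2c5, so r2c5=2.
Step 36. [r3c3∈{7}] nothing but 7 survives at r3c3 ⇒ r3c3=7.
Step 37. [r9c3∈{8}] r9c3's peers cover all but 8 ⇒ r9c3=8.
Step 38. [r5c1∈{6}] r5c1's peers cover all but 6, so r5c1=6.

Answer: 2 3 4 1 7 6 5 8 9 / 5 6 1 9 2 8 3 7 4 / 9 8 7 3 5 4 2 6 1 / 7 2 9 8 3 5 4 1 6 / 6 1 5 4 9 2 8 3 7 / 8 4 3 7 6 1 9 5 2 / 1 9 2 6 8 3 7 4 5 / 3 7 6 5 4 9 1 2 8 / 4 5 8 2 1 7 6 9 3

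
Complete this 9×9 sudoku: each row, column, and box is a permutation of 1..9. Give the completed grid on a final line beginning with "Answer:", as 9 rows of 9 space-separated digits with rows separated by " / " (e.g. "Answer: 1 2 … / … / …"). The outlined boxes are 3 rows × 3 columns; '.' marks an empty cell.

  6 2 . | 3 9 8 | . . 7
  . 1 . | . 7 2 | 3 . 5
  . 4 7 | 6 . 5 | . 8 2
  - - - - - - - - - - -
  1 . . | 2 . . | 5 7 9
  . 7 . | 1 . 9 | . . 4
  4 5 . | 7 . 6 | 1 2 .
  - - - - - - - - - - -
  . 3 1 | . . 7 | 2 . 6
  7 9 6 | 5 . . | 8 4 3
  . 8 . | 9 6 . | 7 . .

Step 1. [r5c8∈{3,6}] 3 has one home in col 8: r5c8. So r5c8=3.
Step 2. [r9c6∈{1,3,4}] 3 has one home in row 9: r9c6. So r9c6=3.
Step 3. [r7c1∈{5}] nothing but 5 survives at r7c1 ⇒ r7c1=5.
Step 4. [r6c3∈{3,8,9}] 9 has one home in row 6: r6c3. So r6c3=9.
Step 5. [r2c3∈{8}] r2c3 is down to just 8, so r2c3=8.
Step 6. [r4c5∈{3,4,8}] row 4 places 8 nowhere but r4c5. So r4c5=8.
Step 7. [r9c1∈{2}] only 2 remains possible at r9c1. So r9c1=2.
Step 8. [r3c7∈{9}] nothing but 9 survives at r3c7, so r3c7=9.
Step 9. [r1c8∈{1}] r1c8's peers cover all but 1 ⇒ r1c8=1.
Step 10. [r3c5∈{1}] r3c5 is down to just 1, so r3c5=1.
Step 11. [r2c4∈{4}] nothing but 4 survives at r2c4 ⇒ r2c4=4.
Step 12. [r5c7∈{6}] nothing but 6 survives at r5c7 ⇒ r5c7=6.
Step 13. [r5c1∈{8}] r5c1's peers cover all but 8, so r5c1=8.
Step 14. [r1c3∈{5}] r1c3's peers cover all but 5, so r1c3=5.
Step 15. [r5c5∈{5}] only 5 remains possible at r5c5. So r5c5=5.
Step 16. [r8c5∈{2}] nothing but 2 survives at r8c5, so r8c5=2.
Step 17. [r6c5∈{3}] nothing but 3 survives at r6c5 ⇒ r6c5=3.
Step 18. [r7c5∈{4}] r7c5 is down to just 4 ⇒ r7c5=4.
Step 19. [r9c9∈{1}] nothing but 1 survives at r9c9. So r9c9=1.
Step 20. [r7c4∈{8}] r7c4 has the single candidate 8. So r7c4=8.
Step 21. [r8c6∈{1}] nothing but 1 survives at r8c6, so r8c6=1.
Step 22. [r2c1∈{9}] r2c1 has the single candidate 9, so r2c1=9.
Step 23. [r3c1∈{3}] nothing but 3 survives at r3c1. So r3c1=3.
Step 24. [r6c9∈{8}] r6c9 is down to just 8. So r6c9=8.
Step 25. [r9c8∈{5}] r9c8 has the single candidate 5 ⇒ r9c8=5.
Step 26. [r9c3∈{4}] r9c3 is down to just 4. So r9c3=4.
Step 27. [r2c8∈{6}] r2c8's peers cover all but 6 ⇒ r2c8=6.
Step 28. [r4c2∈{6}] nothing but 6 survives at r4c2. So r4c2=6.
Step 29. [r4c3∈{3}] r4c3's peers cover all but 3, so r4c3=3.
Step 30. [r7c8∈{9}] r7c8 is down to just 9 ⇒ r7c8=9.
Step 31. [r1c7∈{4}] nothing but 4 survives at r1c7, so r1c7=4.
Step 32. [r5c3∈{2}] r5c3 has the single candidate 2, so r5c3=2.
Step 33. [r4c6∈{4}] only 4 remains possible at r4c6 ⇒ r4c6=4.

Answer: 6 2 5 3 9 8 4 1 7 / 9 1 8 4 7 2 3 6 5 / 3 4 7 6 1 5 9 8 2 / 1 6 3 2 8 4 5 7 9 / 8 7 2 1 5 9 6 3 4 / 4 5 9 7 3 6 1 2 8 / 5 3 1 8 4 7 2 9 6 / 7 9 6 5 2 1 8 4 3 / 2 8 4 9 6 3 7 5 1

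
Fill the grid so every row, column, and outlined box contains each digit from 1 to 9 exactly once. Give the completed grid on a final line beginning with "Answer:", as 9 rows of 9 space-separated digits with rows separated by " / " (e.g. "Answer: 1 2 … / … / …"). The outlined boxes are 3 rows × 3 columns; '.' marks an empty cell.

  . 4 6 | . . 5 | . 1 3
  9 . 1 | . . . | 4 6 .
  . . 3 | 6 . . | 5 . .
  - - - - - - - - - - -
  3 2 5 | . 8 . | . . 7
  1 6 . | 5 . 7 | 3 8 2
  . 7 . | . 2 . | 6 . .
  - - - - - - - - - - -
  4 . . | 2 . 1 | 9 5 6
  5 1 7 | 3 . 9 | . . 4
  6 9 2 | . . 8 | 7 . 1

Step 1. [r3c2∈{8}] r3c2 is down to just 8 ⇒ r3c2=8.
Step 2. [r3c8∈{2,7,9}] col 8 places 7 nowhere but r3c8, so r3c8=7.
Step 3. [r6c4∈{1,4,9}] r6c4 is the only open cell in row 6 admitting 1, so r6c4=1.
Step 4. [r1c7∈{2,8}] across box 3, 2 lands solely at r1c7. So r1c7=2.
Step 5. [r1c4∈{7,8,9}] r1c4 is the only open cell in row 1 admitting 8 ⇒ r1c4=8.
Step 6. [r1c5∈{7,9}] across row 1, 9 lands solely at r1c5 ⇒ r1c5=9.
Step 7. [r5c5∈{4}] r5c5 is down to just 4 ⇒ r5c5=4.
Step 8. [r6c3∈{4,8,9}] 4 has one home in col 3: r6c3, so r6c3=4.
Step 9. [r2c5∈{3,7}] across col 5, 3 lands solely at r2c5. So r2c5=3.
Step 10. [r6c8∈{9}] only 9 remains possible at r6c8, so r6c8=9.
Step 11. [r3c6∈{2,4}] 4 has one home in row 3: r3c6 ⇒ r3c6=4.
Step 12. [r3c1∈{2}] nothing but 2 survives at r3c1, so r3c1=2.
Step 13. [r1c1∈{7}] r1c1's peers cover all but 7 ⇒ r1c1=7.
Step 14. [r8c8∈{2}] r8c8's peers cover all but 2. So r8c8=2.
Step 15. [r4c7∈{1}] only 1 remains possible at r4c7 ⇒ r4c7=1.
Step 16. [r3c9∈{9}] r3c9 is down to just 9. So r3c9=9.
Step 17. [r9c4∈{4}] r9c4's peers cover all but 4. So r9c4=4.
Step 18. [r4c8∈{4}] only 4 remains possible at r4c8, so r4c8=4.
Step 19. [r2c2∈{5}] r2c2 is down to just 5, so r2c2=5.
Step 20. [r7c3∈{8}] r7c3 is down to just 8. So r7c3=8.
Step 21. [r7c5∈{7}] nothing but 7 survives at r7c5 ⇒ r7c5=7.
Step 22. [r4c4∈{9}] r4c4 is down to just 9 ⇒ r4c4=9.
Step 23. [r2c6∈{2}] nothing but 2 survives at r2c6 ⇒ r2c6=2.
Step 24. [r3c5∈{1}] r3c5 is down to just 1 ⇒ r3c5=1.
Step 25. [r7c2∈{3}] r7c2 is down to just 3. So r7c2=3.
Step 26. [r9c5∈{5}] r9c5 has the single candidate 5 ⇒ r9c5=5.
Step 27. [r2c9∈{8}] r2c9 has the single candidate 8, so r2c9=8.
Step 28. [r8c5∈{6}] only 6 remains possible at r8c5 ⇒ r8c5=6.
Step 29. [r9c8∈{3}] r9c8 has the single candidate 3. So r9c8=3.
Step 30. [r2c4∈{7}] nothing but 7 survives at r2c4. So r2c4=7.
Step 31. [r6c1∈{8}] r6c1's peers cover all but 8, so r6c1=8.
Step 32. [r6c6∈{3}] nothing but 3 survives at r6c6 ⇒ r6c6=3.
Step 33. [r5c3∈{9}] r5c3 is down to just 9 ⇒ r5c3=9.
Step 34. [r8c7∈{8}] r8c7 is down to just 8, so r8c7=8.
Step 35. [r4c6∈{6}] r4c6's peers cover all but 6 ⇒ r4c6=6.
Step 36. [r6c9∈{5}] r6c9's peers cover all but 5, so r6c9=5.

Answer: 7 4 6 8 9 5 2 1 3 / 9 5 1 7 3 2 4 6 8 / 2 8 3 6 1 4 5 7 9 / 3 2 5 9 8 6 1 4 7 / 1 6 9 5 4 7 3 8 2 / 8 7 4 1 2 3 6 9 5 / 4 3 8 2 7 1 9 5 6 / 5 1 7 3 6 9 8 2 4 / 6 9 2 4 5 8 7 3 1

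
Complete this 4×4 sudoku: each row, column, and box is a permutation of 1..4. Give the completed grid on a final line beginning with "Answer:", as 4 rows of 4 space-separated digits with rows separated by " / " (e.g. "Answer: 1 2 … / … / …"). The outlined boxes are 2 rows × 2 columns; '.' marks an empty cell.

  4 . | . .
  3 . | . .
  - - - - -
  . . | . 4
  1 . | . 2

Step 1. [r2c4∈{1}] r2c4's peers cover all but 1. So r2c4=1.
Step 2. [r4c3∈{3}] nothing but 3 survives at r4c3. So r4c3=3.
Step 3. [r2c2∈{2}] r2c2's peers cover all but 2 ⇒ r2c2=2.
Step 4. [r1c4∈{3}] r1c4's peers cover all but 3. So r1c4=3.
Step 5. [r2c3∈{4}] r2c3 has the single candidate 4 ⇒ r2c3=4.
Step 6. [r3c2∈{3}] only 3 remains possible at r3c2 ⇒ r3c2=3.
Step 7. [r1c3∈{2}] r1c3 is down to just 2. So r1c3=2.
Step 8. [r3c3∈{1}] only 1 remains possible at r3c3. So r3c3=1.
Step 9. [r1c2∈{1}] r1c2 has the single candidate 1. So r1c2=1.
Step 10. [r3c1∈{2}] r3c1's peers cover all but 2 ⇒ r3c1=2.
Step 11. [r4c2∈{4}] only 4 remains possible at r4c2 ⇒ r4c2=4.

Answer: 4 1 2 3 / 3 2 4 1 / 2 3 1 4 / 1 4 3 2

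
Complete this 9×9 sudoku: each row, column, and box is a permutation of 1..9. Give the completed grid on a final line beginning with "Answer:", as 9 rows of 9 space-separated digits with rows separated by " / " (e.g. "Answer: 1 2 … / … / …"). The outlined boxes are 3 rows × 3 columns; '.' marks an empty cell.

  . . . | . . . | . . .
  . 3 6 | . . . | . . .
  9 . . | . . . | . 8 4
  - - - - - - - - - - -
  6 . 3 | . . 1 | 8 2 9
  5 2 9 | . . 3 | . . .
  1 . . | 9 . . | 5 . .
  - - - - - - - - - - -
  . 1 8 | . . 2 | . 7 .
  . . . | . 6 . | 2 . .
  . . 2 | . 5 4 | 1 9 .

Step 1. [r7c4∈{3}] r7c4 is down to just 3. So r7c4=3.
Step 2. [r6c5∈{2,4,7,8}] in row 6, 2 fits only at r6c5. So r6c5=2.
Step 3. [r7c1∈{4}] r7c1 is down to just 4, so r7c1=4.
Step 4. [r3c4∈{1,2,5,6,7}] in row 3, 2 fits only at r3c4 ⇒ r3c4=2.
Step 5. [r5c7∈{4,6,7}] across col 7, 4 lands solely at r5c7. So r5c7=4.
Step 6. [r7c9∈{5,6}] in row 7, 5 fits only at r7c9. So r7c9=5.
Step 7. [r8c4∈{1,7,8}] row 8 places 1 nowhere but r8c4. So r8c4=1.
Step 8. [r4c4∈{4,5,7}] in row 4, 5 fits only at r4c4 ⇒ r4c4=5.
Step 9. [r6c2∈{4,7,8}] across box 4, 8 lands solely at r6c2. So r6c2=8.
Step 10. [r4c5∈{4,7}] box 5 places 4 nowhere but r4c5. So r4c5=4.
Step 11. [r4c2∈{7}] only 7 remains possible at r4c2. So r4c2=7.
Step 12. [r3c2∈{5}] r3c2 is down to just 5 ⇒ r3c2=5.
Step 13. [r7c5∈{9}] r7c5 has the single candidate 9, so r7c5=9.
Step 14. [r2c4∈{4,7,8}] r2c4 is the only open cell in row 2 admitting 4 ⇒ r2c4=4.
Step 15. [r7c7∈{6}] only 6 remains possible at r7c7. So r7c7=6.
Step 16. [r3c6∈{6,7}] 6 has one home in row 3: r3c6, so r3c6=6.
Step 17. [r6c6∈{7}] r6c6's peers cover all but 7 ⇒ r6c6=7.
Step 18. [r5c9∈{1,6,7}] r5c9 is the only open cell in row 5 admitting 7. So r5c9=7.
Step 19. [r8c6∈{8}] only 8 remains possible at r8c6 ⇒ r8c6=8.
Step 20. [r8c9∈{3}] nothing but 3 survives at r8c9, so r8c9=3.
Step 21. [r8c1∈{7}] r8c1 is down to just 7 ⇒ r8c1=7.
Step 22. [r6c9∈{6}] r6c9 has the single candidate 6. So r6c9=6.
Step 23. [r5c5∈{8}] r5c5 has the single candidate 8, so r5c5=8.
Step 24. [r1c8∈{1,3,5,6}] r1c8 is the only open cell in row 1 admitting 6 ⇒ r1c8=6.
Step 25. [r1c6∈{5,9}] across row 1, 5 lands solely at r1c6, so r1c6=5.
Step 26. [r1c7∈{3,7,9}] across row 1, 9 lands solely at r1c7 ⇒ r1c7=9.
Step 27. [r1c5∈{1,3,7}] r1c5 is the only open cell in row 1 admitting 3. So r1c5=3.
Step 28. [r1c4∈{7,8}] col 4 places 8 nowhere but r1c4 ⇒ r1c4=8.
Step 29. [r1c3∈{1,4,7}] across row 1, 7 lands solely at r1c3 ⇒ r1c3=7.
Step 30. [r1c9∈{1,2}] 1 has one home in row 1: r1c9 ⇒ r1c9=1.
Step 31. [r2c5∈{1,7}] in row 2, 1 fits only at r2c5, so r2c5=1.
Step 32. [r3c5∈{7}] r3c5 is down to just 7 ⇒ r3c5=7.
Step 33. [r2c9∈{2}] only 2 remains possible at r2c9. So r2c9=2.
Step 34. [r1c1∈{2}] only 2 remains possible at r1c1. So r1c1=2.
Step 35. [r8c3∈{5}] r8c3 is down to just 5. So r8c3=5.
Step 36. [r6c8∈{3}] only 3 remains possible at r6c8 ⇒ r6c8=3.
Step 37. [r6c3∈{4}] r6c3's peers cover all but 4, so r6c3=4.
Step 38. [r9c9∈{8}] nothing but 8 survives at r9c9 ⇒ r9c9=8.
Step 39. [r9c2∈{6}] r9c2's peers cover all but 6. So r9c2=6.
Step 40. [r8c8∈{4}] nothing but 4 survives at r8c8, so r8c8=4.
Step 41. [r3c3∈{1}] only 1 remains possible at r3c3 ⇒ r3c3=1.
Step 42. [r2c8∈{5}] nothing but 5 survives at r2c8 ⇒ r2c8=5.
Step 43. [r9c4∈{7}] only 7 remains possible at r9c4. So r9c4=7.
Step 44. [r2c7∈{7}] only 7 remains possible at r2c7 ⇒ r2c7=7.
Step 45. [r2c6∈{9}] nothing but 9 survives at r2c6. So r2c6=9.
Step 46. [r5c4∈{6}] r5c4 has the single candidate 6. So r5c4=6.
Step 47. [r2c1∈{8}] only 8 remains possible at r2c1 ⇒ r2c1=8.
Step 48. [r3c7∈{3}] only 3 remains possible at r3c7 ⇒ r3c7=3.
Step 49. [r8c2∈{9}] r8c2 is down to just 9. So r8c2=9.
Step 50. [r1c2∈{4}] r1c2 has the single candidate 4. So r1c2=4.
Step 51. [r5c8∈{1}] r5c8 is down to just 1. So r5c8=1.
Step 52. [r9c1∈{3}] only 3 remains possible at r9c1, so r9c1=3.

Answer: 2 4 7 8 3 5 9 6 1 / 8 3 6 4 1 9 7 5 2 / 9 5 1 2 7 6 3 8 4 / 6 7 3 5 4 1 8 2 9 / 5 2 9 6 8 3 4 1 7 / 1 8 4 9 2 7 5 3 6 / 4 1 8 3 9 2 6 7 5 / 7 9 5 1 6 8 2 4 3 / 3 6 2 7 5 4 1 9 8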